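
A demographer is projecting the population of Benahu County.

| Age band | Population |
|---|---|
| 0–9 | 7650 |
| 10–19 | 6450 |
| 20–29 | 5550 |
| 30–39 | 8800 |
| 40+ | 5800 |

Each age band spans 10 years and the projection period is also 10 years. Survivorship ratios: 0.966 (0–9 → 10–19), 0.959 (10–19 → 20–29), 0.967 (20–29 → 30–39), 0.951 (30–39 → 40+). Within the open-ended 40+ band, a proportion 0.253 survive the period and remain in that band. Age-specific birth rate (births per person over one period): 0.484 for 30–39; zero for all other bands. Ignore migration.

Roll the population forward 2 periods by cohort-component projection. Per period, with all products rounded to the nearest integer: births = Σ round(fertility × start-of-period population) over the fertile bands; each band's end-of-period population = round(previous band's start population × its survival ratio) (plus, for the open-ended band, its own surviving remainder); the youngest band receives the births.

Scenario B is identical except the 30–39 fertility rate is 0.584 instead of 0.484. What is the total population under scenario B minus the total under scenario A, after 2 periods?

1386

(Groups numbered youngest = 1 to oldest = 5.)
After projecting period 1:
Births: 8800 × 0.484 = 4259
Group 2: 7650 × 0.966 = 7390
Group 3: 6450 × 0.959 = 6186
Group 4: 5550 × 0.967 = 5367
Group 5: 8800 × 0.951 + 5800 × 0.253 = 8369 + 1467 = 9836
Giving 4259 / 7390 / 6186 / 5367 / 9836.
After projecting period 2:
Births: 5367 × 0.484 = 2598
Group 2: 4259 × 0.966 = 4114
Group 3: 7390 × 0.959 = 7087
Group 4: 6186 × 0.967 = 5982
Group 5: 5367 × 0.951 + 9836 × 0.253 = 5104 + 2489 = 7593
Giving 2598 / 4114 / 7087 / 5982 / 7593.
Scenario A total after 2 periods: 27374
Scenario B projection —
After projecting period 1:
Births: 8800 × 0.584 = 5139
Group 2: 7650 × 0.966 = 7390
Group 3: 6450 × 0.959 = 6186
Group 4: 5550 × 0.967 = 5367
Group 5: 8800 × 0.951 + 5800 × 0.253 = 8369 + 1467 = 9836
Giving 5139 / 7390 / 6186 / 5367 / 9836.
After projecting period 2:
Births: 5367 × 0.584 = 3134
Group 2: 5139 × 0.966 = 4964
Group 3: 7390 × 0.959 = 7087
Group 4: 6186 × 0.967 = 5982
Group 5: 5367 × 0.951 + 9836 × 0.253 = 5104 + 2489 = 7593
Giving 3134 / 4964 / 7087 / 5982 / 7593.
Scenario B total after 2 periods: 28760
Difference B − A = 28760 − 27374 = 1386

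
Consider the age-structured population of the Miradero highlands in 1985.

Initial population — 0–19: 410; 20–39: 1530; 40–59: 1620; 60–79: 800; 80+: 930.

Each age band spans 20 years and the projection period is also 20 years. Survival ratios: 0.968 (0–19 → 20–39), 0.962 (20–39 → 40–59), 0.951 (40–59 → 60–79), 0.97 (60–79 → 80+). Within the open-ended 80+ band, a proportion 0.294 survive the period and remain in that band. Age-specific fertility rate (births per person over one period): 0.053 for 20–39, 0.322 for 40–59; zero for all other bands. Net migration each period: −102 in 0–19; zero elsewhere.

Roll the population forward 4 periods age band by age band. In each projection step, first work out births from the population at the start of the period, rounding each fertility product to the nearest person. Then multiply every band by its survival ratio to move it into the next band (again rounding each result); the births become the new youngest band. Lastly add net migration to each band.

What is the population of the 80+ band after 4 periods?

— Period 1 —
Births: 1530 * 0.053 = 81  |  1620 * 0.322 = 522 → total 603
20–39: 410 * 0.968 = 397
40–59: 1530 * 0.962 = 1472
60–79: 1620 * 0.951 = 1541
80+: 800 * 0.97 + 930 * 0.294 = 776 + 273 = 1049
Net migration: 0–19 − 102 → 501
End of period: [501, 397, 1472, 1541, 1049]
— Period 2 —
Births: 397 * 0.053 = 21  |  1472 * 0.322 = 474 → total 495
20–39: 501 * 0.968 = 485
40–59: 397 * 0.962 = 382
60–79: 1472 * 0.951 = 1400
80+: 1541 * 0.97 + 1049 * 0.294 = 1495 + 308 = 1803
Net migration: 0–19 − 102 → 393
End of period: [393, 485, 382, 1400, 1803]
— Period 3 —
Births: 485 * 0.053 = 26  |  382 * 0.322 = 123 → total 149
20–39: 393 * 0.968 = 380
40–59: 485 * 0.962 = 467
60–79: 382 * 0.951 = 363
80+: 1400 * 0.97 + 1803 * 0.294 = 1358 + 530 = 1888
Net migration: 0–19 − 102 → 47
End of period: [47, 380, 467, 363, 1888]
— Period 4 —
Births: 380 * 0.053 = 20  |  467 * 0.322 = 150 → total 170
20–39: 47 * 0.968 = 45
40–59: 380 * 0.962 = 366
60–79: 467 * 0.951 = 444
80+: 363 * 0.97 + 1888 * 0.294 = 352 + 555 = 907
Net migration: 0–19 − 102 → 68
End of period: [68, 45, 366, 444, 907]

907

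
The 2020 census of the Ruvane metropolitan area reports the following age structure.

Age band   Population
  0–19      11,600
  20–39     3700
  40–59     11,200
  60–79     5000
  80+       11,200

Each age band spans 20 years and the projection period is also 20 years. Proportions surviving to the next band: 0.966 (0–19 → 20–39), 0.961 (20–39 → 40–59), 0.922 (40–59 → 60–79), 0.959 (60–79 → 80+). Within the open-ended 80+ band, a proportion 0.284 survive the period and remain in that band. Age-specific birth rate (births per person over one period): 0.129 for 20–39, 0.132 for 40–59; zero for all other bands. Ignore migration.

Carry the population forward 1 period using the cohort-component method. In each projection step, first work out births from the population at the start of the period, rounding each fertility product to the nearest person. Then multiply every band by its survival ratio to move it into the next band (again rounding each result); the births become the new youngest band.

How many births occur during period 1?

Let band 1 be 0–19 through band 5 = 80+.
Period 1.
Births: 3700 × 0.129 = 477 ; 11200 × 0.132 = 1478 ⇒ total 1955
Band 2: 11600 × 0.966 = 11206
Band 3: 3700 × 0.961 = 3556
Band 4: 11200 × 0.922 = 10326
Band 5: 5000 × 0.959 + 11200 × 0.284 = 4795 + 3181 = 7976
Population now: 0–19=1955, 20–39=11206, 40–59=3556, 60–79=10326, 80+=7976

1955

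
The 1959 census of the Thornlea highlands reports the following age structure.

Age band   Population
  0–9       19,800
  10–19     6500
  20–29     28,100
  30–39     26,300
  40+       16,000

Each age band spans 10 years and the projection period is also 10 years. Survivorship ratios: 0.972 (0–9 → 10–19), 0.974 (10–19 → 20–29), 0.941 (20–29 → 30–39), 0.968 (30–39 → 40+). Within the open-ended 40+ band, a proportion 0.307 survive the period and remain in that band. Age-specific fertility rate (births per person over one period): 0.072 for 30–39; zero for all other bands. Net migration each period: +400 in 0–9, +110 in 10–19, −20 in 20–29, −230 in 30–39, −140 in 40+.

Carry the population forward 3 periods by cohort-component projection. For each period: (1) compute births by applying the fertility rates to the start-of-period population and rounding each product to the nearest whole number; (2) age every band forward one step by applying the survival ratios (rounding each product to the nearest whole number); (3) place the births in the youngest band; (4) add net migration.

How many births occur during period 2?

1887

(Bands numbered youngest = 1 to oldest = 5.)
After projecting period 1:
Births: 26300 * 0.072 = 1894
Band 2: 19800 * 0.972 = 19246
Band 3: 6500 * 0.974 = 6331
Band 4: 28100 * 0.941 = 26442
Band 5: 26300 * 0.968 + 16000 * 0.307 = 25458 + 4912 = 30370
Net migration: Band 1 + 400 → 2294; Band 2 + 110 → 19356; Band 3 − 20 → 6311; Band 4 − 230 → 26212; Band 5 − 140 → 30230
→ [2294, 19356, 6311, 26212, 30230]
After projecting period 2:
Births: 26212 * 0.072 = 1887
Band 2: 2294 * 0.972 = 2230
Band 3: 19356 * 0.974 = 18853
Band 4: 6311 * 0.941 = 5939
Band 5: 26212 * 0.968 + 30230 * 0.307 = 25373 + 9281 = 34654
Net migration: Band 1 + 400 → 2287; Band 2 + 110 → 2340; Band 3 − 20 → 18833; Band 4 − 230 → 5709; Band 5 − 140 → 34514
→ [2287, 2340, 18833, 5709, 34514]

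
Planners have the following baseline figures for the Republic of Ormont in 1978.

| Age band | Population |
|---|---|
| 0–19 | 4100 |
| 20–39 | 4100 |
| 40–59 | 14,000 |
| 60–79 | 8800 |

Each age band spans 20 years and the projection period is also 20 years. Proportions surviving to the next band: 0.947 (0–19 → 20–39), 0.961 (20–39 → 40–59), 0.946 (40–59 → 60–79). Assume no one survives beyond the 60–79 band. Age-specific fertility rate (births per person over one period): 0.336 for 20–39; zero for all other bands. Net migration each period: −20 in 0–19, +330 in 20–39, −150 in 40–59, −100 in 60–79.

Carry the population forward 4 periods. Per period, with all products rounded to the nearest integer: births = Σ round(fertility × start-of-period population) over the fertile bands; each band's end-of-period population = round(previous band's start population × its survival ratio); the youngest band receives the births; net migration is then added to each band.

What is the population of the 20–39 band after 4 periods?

825

Let band 1 be 0–19 through band 4 = 60–79.
[period 1]
Births: 4100 × 0.336 = 1378
Band 2: 4100 × 0.947 = 3883
Band 3: 4100 × 0.961 = 3940
Band 4: 14000 × 0.946 = 13244
Net migration: Band 1 − 20 → 1358; Band 2 + 330 → 4213; Band 3 − 150 → 3790; Band 4 − 100 → 13144
Population now: 0–19=1358, 20–39=4213, 40–59=3790, 60–79=13144
[period 2]
Births: 4213 × 0.336 = 1416
Band 2: 1358 × 0.947 = 1286
Band 3: 4213 × 0.961 = 4049
Band 4: 3790 × 0.946 = 3585
Net migration: Band 1 − 20 → 1396; Band 2 + 330 → 1616; Band 3 − 150 → 3899; Band 4 − 100 → 3485
Population now: 0–19=1396, 20–39=1616, 40–59=3899, 60–79=3485
[period 3]
Births: 1616 × 0.336 = 543
Band 2: 1396 × 0.947 = 1322
Band 3: 1616 × 0.961 = 1553
Band 4: 3899 × 0.946 = 3688
Net migration: Band 1 − 20 → 523; Band 2 + 330 → 1652; Band 3 − 150 → 1403; Band 4 − 100 → 3588
Population now: 0–19=523, 20–39=1652, 40–59=1403, 60–79=3588
[period 4]
Births: 1652 × 0.336 = 555
Band 2: 523 × 0.947 = 495
Band 3: 1652 × 0.961 = 1588
Band 4: 1403 × 0.946 = 1327
Net migration: Band 1 − 20 → 535; Band 2 + 330 → 825; Band 3 − 150 → 1438; Band 4 − 100 → 1227
Population now: 0–19=535, 20–39=825, 40–59=1438, 60–79=1227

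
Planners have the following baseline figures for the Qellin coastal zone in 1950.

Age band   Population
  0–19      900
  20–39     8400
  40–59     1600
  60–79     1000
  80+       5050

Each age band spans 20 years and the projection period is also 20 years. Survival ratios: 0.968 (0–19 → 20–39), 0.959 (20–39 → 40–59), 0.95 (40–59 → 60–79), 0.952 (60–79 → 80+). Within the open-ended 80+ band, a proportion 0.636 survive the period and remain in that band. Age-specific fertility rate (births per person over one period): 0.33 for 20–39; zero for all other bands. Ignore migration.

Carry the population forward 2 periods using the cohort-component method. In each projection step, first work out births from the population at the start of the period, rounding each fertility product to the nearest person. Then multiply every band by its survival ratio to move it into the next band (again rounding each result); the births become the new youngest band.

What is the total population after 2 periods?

Call the groups 1 to 5, youngest first.
Period 1.
Births: 8400 × 0.33 = 2772
Group 2: 900 × 0.968 = 871
Group 3: 8400 × 0.959 = 8056
Group 4: 1600 × 0.95 = 1520
Group 5: 1000 × 0.952 + 5050 × 0.636 = 952 + 3212 = 4164
→ [2772, 871, 8056, 1520, 4164]
Period 2.
Births: 871 × 0.33 = 287
Group 2: 2772 × 0.968 = 2683
Group 3: 871 × 0.959 = 835
Group 4: 8056 × 0.95 = 7653
Group 5: 1520 × 0.952 + 4164 × 0.636 = 1447 + 2648 = 4095
→ [287, 2683, 835, 7653, 4095]
Total after period 2: 287 + 2683 + 835 + 7653 + 4095 = 15553

15553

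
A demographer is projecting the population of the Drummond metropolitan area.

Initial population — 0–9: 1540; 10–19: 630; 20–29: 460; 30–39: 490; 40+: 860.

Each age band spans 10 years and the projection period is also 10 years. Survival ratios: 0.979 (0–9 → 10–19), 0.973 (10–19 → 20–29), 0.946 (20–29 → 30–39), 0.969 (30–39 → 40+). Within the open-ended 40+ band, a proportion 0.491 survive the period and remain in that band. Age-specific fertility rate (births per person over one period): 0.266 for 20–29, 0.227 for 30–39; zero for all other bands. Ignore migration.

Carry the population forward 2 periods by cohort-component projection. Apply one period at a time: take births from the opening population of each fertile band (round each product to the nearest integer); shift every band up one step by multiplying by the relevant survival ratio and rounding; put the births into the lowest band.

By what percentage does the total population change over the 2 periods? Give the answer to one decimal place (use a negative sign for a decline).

Call the groups 1 to 5, youngest first.
— Period 1 —
Births: 460 × 0.266 = 122  |  490 × 0.227 = 111 → 233
Group 2: 1540 × 0.979 = 1508
Group 3: 630 × 0.973 = 613
Group 4: 460 × 0.946 = 435
Group 5: 490 × 0.969 + 860 × 0.491 = 475 + 422 = 897
Giving 233 / 1508 / 613 / 435 / 897.
— Period 2 —
Births: 613 × 0.266 = 163  |  435 × 0.227 = 99 → 262
Group 2: 233 × 0.979 = 228
Group 3: 1508 × 0.973 = 1467
Group 4: 613 × 0.946 = 580
Group 5: 435 × 0.969 + 897 × 0.491 = 422 + 440 = 862
Giving 262 / 228 / 1467 / 580 / 862.
Total: 3980 → 3399; change = -581; percentage change = -14.6%

-14.6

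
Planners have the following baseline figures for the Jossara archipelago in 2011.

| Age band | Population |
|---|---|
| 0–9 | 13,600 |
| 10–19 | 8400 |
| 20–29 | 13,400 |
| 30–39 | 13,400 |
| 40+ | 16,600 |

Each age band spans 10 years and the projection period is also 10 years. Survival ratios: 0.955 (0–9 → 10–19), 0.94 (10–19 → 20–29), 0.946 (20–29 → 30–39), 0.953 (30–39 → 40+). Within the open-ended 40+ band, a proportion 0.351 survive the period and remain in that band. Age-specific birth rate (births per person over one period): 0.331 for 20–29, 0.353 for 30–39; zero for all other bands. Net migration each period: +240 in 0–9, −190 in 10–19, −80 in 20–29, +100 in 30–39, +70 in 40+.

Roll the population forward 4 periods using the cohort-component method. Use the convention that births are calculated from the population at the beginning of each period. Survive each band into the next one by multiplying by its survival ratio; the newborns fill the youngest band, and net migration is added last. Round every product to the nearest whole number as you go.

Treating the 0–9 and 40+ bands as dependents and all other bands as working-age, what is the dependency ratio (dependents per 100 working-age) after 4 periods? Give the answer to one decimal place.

111.0

Call the bands 1 to 5, youngest first.
After projecting period 1:
Births: 13400 × 0.331 = 4435, 13400 × 0.353 = 4730 → total 9165
Band 2: 13600 × 0.955 = 12988
Band 3: 8400 × 0.94 = 7896
Band 4: 13400 × 0.946 = 12676
Band 5: 13400 × 0.953 + 16600 × 0.351 = 12770 + 5827 = 18597
Net migration: Band 1 + 240 → 9405; Band 2 − 190 → 12798; Band 3 − 80 → 7816; Band 4 + 100 → 12776; Band 5 + 70 → 18667
Giving 9405 / 12798 / 7816 / 12776 / 18667.
After projecting period 2:
Births: 7816 × 0.331 = 2587, 12776 × 0.353 = 4510 → total 7097
Band 2: 9405 × 0.955 = 8982
Band 3: 12798 × 0.94 = 12030
Band 4: 7816 × 0.946 = 7394
Band 5: 12776 × 0.953 + 18667 × 0.351 = 12176 + 6552 = 18728
Net migration: Band 1 + 240 → 7337; Band 2 − 190 → 8792; Band 3 − 80 → 11950; Band 4 + 100 → 7494; Band 5 + 70 → 18798
Giving 7337 / 8792 / 11950 / 7494 / 18798.
After projecting period 3:
Births: 11950 × 0.331 = 3955, 7494 × 0.353 = 2645 → total 6600
Band 2: 7337 × 0.955 = 7007
Band 3: 8792 × 0.94 = 8264
Band 4: 11950 × 0.946 = 11305
Band 5: 7494 × 0.953 + 18798 × 0.351 = 7142 + 6598 = 13740
Net migration: Band 1 + 240 → 6840; Band 2 − 190 → 6817; Band 3 − 80 → 8184; Band 4 + 100 → 11405; Band 5 + 70 → 13810
Giving 6840 / 6817 / 8184 / 11405 / 13810.
After projecting period 4:
Births: 8184 × 0.331 = 2709, 11405 × 0.353 = 4026 → total 6735
Band 2: 6840 × 0.955 = 6532
Band 3: 6817 × 0.94 = 6408
Band 4: 8184 × 0.946 = 7742
Band 5: 11405 × 0.953 + 13810 × 0.351 = 10869 + 4847 = 15716
Net migration: Band 1 + 240 → 6975; Band 2 − 190 → 6342; Band 3 − 80 → 6328; Band 4 + 100 → 7842; Band 5 + 70 → 15786
Giving 6975 / 6342 / 6328 / 7842 / 15786.
Dependents (band 0–9 + band 40+) = 6975 + 15786 = 22761; working-age = 20512; ratio = 22761/20512 × 100 = 111.0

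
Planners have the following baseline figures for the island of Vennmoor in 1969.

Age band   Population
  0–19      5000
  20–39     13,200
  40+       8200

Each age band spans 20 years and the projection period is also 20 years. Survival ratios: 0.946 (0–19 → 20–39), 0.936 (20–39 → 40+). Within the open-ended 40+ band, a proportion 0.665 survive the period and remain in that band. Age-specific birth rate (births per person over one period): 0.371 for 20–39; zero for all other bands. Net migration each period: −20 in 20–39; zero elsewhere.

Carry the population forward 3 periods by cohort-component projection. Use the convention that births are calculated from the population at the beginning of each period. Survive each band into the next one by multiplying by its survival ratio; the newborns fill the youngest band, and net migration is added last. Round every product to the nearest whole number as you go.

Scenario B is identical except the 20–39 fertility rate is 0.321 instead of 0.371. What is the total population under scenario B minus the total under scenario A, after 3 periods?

[period 1]
Births: 13200 × 0.371 = 4897
20–39: 5000 × 0.946 = 4730
40+: 13200 × 0.936 + 8200 × 0.665 = 12355 + 5453 = 17808
Net migration: 20–39 − 20 → 4710
Giving 4897 / 4710 / 17808.
[period 2]
Births: 4710 × 0.371 = 1747
20–39: 4897 × 0.946 = 4633
40+: 4710 × 0.936 + 17808 × 0.665 = 4409 + 11842 = 16251
Net migration: 20–39 − 20 → 4613
Giving 1747 / 4613 / 16251.
[period 3]
Births: 4613 × 0.371 = 1711
20–39: 1747 × 0.946 = 1653
40+: 4613 × 0.936 + 16251 × 0.665 = 4318 + 10807 = 15125
Net migration: 20–39 − 20 → 1633
Giving 1711 / 1633 / 15125.
Scenario A total after 3 periods: 18469
Scenario B projection —
[period 1]
Births: 13200 × 0.321 = 4237
20–39: 5000 × 0.946 = 4730
40+: 13200 × 0.936 + 8200 × 0.665 = 12355 + 5453 = 17808
Net migration: 20–39 − 20 → 4710
Giving 4237 / 4710 / 17808.
[period 2]
Births: 4710 × 0.321 = 1512
20–39: 4237 × 0.946 = 4008
40+: 4710 × 0.936 + 17808 × 0.665 = 4409 + 11842 = 16251
Net migration: 20–39 − 20 → 3988
Giving 1512 / 3988 / 16251.
[period 3]
Births: 3988 × 0.321 = 1280
20–39: 1512 × 0.946 = 1430
40+: 3988 × 0.936 + 16251 × 0.665 = 3733 + 10807 = 14540
Net migration: 20–39 − 20 → 1410
Giving 1280 / 1410 / 14540.
Scenario B total after 3 periods: 17230
Difference B − A = 17230 − 18469 = -1239

-1239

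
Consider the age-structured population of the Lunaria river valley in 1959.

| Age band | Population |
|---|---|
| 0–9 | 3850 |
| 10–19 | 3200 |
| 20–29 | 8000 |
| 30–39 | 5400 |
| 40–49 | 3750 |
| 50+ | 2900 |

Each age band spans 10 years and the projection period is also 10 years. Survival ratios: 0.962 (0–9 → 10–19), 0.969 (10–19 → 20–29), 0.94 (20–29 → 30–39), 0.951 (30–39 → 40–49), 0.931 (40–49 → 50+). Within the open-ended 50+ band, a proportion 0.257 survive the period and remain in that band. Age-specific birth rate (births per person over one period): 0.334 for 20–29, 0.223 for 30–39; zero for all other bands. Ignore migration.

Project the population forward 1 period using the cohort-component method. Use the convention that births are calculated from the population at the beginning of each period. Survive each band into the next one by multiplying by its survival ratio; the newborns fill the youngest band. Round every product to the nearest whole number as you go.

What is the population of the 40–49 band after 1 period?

5135

Let band 1 be 0–9 through band 6 = 50+.
— Period 1 —
Births: 8000 × 0.334 = 2672 ; 5400 × 0.223 = 1204 → total 3876
Band 2: 3850 × 0.962 = 3704
Band 3: 3200 × 0.969 = 3101
Band 4: 8000 × 0.94 = 7520
Band 5: 5400 × 0.951 = 5135
Band 6: 3750 × 0.931 + 2900 × 0.257 = 3491 + 745 = 4236
Giving 3876 / 3704 / 3101 / 7520 / 5135 / 4236.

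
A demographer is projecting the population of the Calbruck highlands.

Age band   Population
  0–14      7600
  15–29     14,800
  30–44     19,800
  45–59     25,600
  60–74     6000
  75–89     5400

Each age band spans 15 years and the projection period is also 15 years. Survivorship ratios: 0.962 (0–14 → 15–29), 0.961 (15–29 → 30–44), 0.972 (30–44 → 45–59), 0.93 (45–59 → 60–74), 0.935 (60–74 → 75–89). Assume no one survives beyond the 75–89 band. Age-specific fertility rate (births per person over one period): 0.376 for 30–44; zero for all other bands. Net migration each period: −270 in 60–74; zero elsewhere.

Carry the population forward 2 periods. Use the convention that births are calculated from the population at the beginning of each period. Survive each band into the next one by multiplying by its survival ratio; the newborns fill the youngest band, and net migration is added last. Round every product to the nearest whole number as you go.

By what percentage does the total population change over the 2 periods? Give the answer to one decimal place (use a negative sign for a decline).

-7.8

Numbering the bands 1..6 from youngest to oldest:
Period 1.
Births: 19800 × 0.376 = 7445
Band 2: 7600 × 0.962 = 7311
Band 3: 14800 × 0.961 = 14223
Band 4: 19800 × 0.972 = 19246
Band 5: 25600 × 0.93 = 23808
Band 6: 6000 × 0.935 = 5610
Net migration: Band 5 − 270 → 23538
→ [7445, 7311, 14223, 19246, 23538, 5610]
Period 2.
Births: 14223 × 0.376 = 5348
Band 2: 7445 × 0.962 = 7162
Band 3: 7311 × 0.961 = 7026
Band 4: 14223 × 0.972 = 13825
Band 5: 19246 × 0.93 = 17899
Band 6: 23538 × 0.935 = 22008
Net migration: Band 5 − 270 → 17629
→ [5348, 7162, 7026, 13825, 17629, 22008]
Total: 79200 → 72998; change = -6202; percentage change = -7.8%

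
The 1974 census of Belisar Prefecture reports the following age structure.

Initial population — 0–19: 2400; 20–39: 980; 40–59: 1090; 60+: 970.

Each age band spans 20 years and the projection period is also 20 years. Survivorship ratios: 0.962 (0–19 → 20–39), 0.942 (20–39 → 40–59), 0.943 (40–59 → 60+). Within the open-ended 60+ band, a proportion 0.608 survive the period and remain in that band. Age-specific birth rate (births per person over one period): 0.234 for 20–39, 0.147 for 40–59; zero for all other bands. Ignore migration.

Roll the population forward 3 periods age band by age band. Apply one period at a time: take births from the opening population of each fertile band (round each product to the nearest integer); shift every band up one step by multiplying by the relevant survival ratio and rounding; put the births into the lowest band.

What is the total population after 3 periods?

4588

Numbering the bands 1..4 from youngest to oldest:
[period 1]
Births: 980 * 0.234 = 229, 1090 * 0.147 = 160 → total 389
Band 2: 2400 * 0.962 = 2309
Band 3: 980 * 0.942 = 923
Band 4: 1090 * 0.943 + 970 * 0.608 = 1028 + 590 = 1618
Population now: 0–19=389, 20–39=2309, 40–59=923, 60+=1618
[period 2]
Births: 2309 * 0.234 = 540, 923 * 0.147 = 136 → total 676
Band 2: 389 * 0.962 = 374
Band 3: 2309 * 0.942 = 2175
Band 4: 923 * 0.943 + 1618 * 0.608 = 870 + 984 = 1854
Population now: 0–19=676, 20–39=374, 40–59=2175, 60+=1854
[period 3]
Births: 374 * 0.234 = 88, 2175 * 0.147 = 320 → total 408
Band 2: 676 * 0.962 = 650
Band 3: 374 * 0.942 = 352
Band 4: 2175 * 0.943 + 1854 * 0.608 = 2051 + 1127 = 3178
Population now: 0–19=408, 20–39=650, 40–59=352, 60+=3178
Total after period 3: 408 + 650 + 352 + 3178 = 4588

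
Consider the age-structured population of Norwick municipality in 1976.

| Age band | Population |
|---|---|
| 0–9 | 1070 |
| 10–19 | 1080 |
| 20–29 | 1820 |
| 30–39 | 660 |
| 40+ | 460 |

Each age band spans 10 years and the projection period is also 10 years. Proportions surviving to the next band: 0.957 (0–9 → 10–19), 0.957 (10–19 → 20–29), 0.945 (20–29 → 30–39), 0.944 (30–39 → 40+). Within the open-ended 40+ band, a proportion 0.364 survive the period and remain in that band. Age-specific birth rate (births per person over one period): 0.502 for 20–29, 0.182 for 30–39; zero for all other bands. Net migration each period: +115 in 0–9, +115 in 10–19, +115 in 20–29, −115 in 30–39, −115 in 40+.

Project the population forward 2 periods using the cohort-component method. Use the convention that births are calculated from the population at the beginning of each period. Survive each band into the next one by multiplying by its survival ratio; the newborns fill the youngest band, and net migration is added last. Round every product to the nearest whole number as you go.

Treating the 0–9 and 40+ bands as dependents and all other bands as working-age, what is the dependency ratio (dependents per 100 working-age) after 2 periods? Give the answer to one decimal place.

77.6

(Groups numbered youngest = 1 to oldest = 5.)
— Period 1 —
Births: 1820 * 0.502 = 914, 660 * 0.182 = 120 → total 1034
Group 2: 1070 * 0.957 = 1024
Group 3: 1080 * 0.957 = 1034
Group 4: 1820 * 0.945 = 1720
Group 5: 660 * 0.944 + 460 * 0.364 = 623 + 167 = 790
Net migration: Group 1 + 115 → 1149; Group 2 + 115 → 1139; Group 3 + 115 → 1149; Group 4 − 115 → 1605; Group 5 − 115 → 675
Population now: 0–9=1149, 10–19=1139, 20–29=1149, 30–39=1605, 40+=675
— Period 2 —
Births: 1149 * 0.502 = 577, 1605 * 0.182 = 292 → total 869
Group 2: 1149 * 0.957 = 1100
Group 3: 1139 * 0.957 = 1090
Group 4: 1149 * 0.945 = 1086
Group 5: 1605 * 0.944 + 675 * 0.364 = 1515 + 246 = 1761
Net migration: Group 1 + 115 → 984; Group 2 + 115 → 1215; Group 3 + 115 → 1205; Group 4 − 115 → 971; Group 5 − 115 → 1646
Population now: 0–9=984, 10–19=1215, 20–29=1205, 30–39=971, 40+=1646
Dependents (band 0–9 + band 40+) = 984 + 1646 = 2630; working-age = 3391; ratio = 2630/3391 × 100 = 77.6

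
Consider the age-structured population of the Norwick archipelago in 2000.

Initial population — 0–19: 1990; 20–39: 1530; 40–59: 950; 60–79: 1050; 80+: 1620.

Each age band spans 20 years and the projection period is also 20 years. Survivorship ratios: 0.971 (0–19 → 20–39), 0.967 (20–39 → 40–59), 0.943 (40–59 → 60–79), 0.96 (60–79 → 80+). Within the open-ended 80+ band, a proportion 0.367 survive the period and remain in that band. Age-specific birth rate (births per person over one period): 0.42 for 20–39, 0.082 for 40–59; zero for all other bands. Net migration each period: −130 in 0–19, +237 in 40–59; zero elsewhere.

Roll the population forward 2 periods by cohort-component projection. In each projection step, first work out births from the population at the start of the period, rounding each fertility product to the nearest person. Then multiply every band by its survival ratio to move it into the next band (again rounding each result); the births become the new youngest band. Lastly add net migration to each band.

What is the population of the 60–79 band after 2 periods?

After projecting period 1:
Births: 1530 × 0.42 = 643, 950 × 0.082 = 78 — total 721
20–39: 1990 × 0.971 = 1932
40–59: 1530 × 0.967 = 1480
60–79: 950 × 0.943 = 896
80+: 1050 × 0.96 + 1620 × 0.367 = 1008 + 595 = 1603
Net migration: 0–19 − 130 → 591; 40–59 + 237 → 1717
Population now: 0–19=591, 20–39=1932, 40–59=1717, 60–79=896, 80+=1603
After projecting period 2:
Births: 1932 × 0.42 = 811, 1717 × 0.082 = 141 — total 952
20–39: 591 × 0.971 = 574
40–59: 1932 × 0.967 = 1868
60–79: 1717 × 0.943 = 1619
80+: 896 × 0.96 + 1603 × 0.367 = 860 + 588 = 1448
Net migration: 0–19 − 130 → 822; 40–59 + 237 → 2105
Population now: 0–19=822, 20–39=574, 40–59=2105, 60–79=1619, 80+=1448

1619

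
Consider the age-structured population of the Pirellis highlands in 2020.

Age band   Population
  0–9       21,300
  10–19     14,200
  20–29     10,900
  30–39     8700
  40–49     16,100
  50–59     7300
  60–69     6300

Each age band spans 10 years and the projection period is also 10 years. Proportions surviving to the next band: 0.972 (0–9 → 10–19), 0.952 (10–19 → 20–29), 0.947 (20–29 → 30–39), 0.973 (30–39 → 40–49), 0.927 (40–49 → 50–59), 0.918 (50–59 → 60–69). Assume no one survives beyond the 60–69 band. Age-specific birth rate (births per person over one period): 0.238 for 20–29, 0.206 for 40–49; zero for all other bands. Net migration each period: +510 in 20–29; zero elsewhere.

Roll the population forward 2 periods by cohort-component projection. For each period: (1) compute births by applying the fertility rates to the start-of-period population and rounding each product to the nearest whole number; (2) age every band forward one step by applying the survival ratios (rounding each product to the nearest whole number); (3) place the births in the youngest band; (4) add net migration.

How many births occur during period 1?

5911

Call the bands 1 to 7, youngest first.
Period 1.
Births: 10900 * 0.238 = 2594  |  16100 * 0.206 = 3317 → total 5911
Band 2: 21300 * 0.972 = 20704
Band 3: 14200 * 0.952 = 13518
Band 4: 10900 * 0.947 = 10322
Band 5: 8700 * 0.973 = 8465
Band 6: 16100 * 0.927 = 14925
Band 7: 7300 * 0.918 = 6701
Net migration: Band 3 + 510 → 14028
Giving 5911 / 20704 / 14028 / 10322 / 8465 / 14925 / 6701.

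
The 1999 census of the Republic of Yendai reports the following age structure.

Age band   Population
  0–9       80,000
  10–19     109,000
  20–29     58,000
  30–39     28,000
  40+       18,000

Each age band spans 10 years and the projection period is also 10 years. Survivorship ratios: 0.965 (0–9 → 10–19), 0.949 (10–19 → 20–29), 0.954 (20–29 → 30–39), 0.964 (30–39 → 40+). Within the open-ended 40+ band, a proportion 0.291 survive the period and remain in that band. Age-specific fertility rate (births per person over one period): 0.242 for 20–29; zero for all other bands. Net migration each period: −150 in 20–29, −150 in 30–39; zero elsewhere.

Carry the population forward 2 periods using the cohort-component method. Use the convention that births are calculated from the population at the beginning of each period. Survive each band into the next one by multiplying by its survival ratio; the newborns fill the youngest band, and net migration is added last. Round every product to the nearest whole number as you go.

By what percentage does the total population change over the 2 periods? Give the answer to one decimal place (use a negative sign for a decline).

Numbering the bands 1..5 from youngest to oldest:
After projecting period 1:
Births: 58000 × 0.242 = 14036
Band 2: 80000 × 0.965 = 77200
Band 3: 109000 × 0.949 = 103441
Band 4: 58000 × 0.954 = 55332
Band 5: 28000 × 0.964 + 18000 × 0.291 = 26992 + 5238 = 32230
Net migration: Band 3 − 150 → 103291; Band 4 − 150 → 55182
End of period: [14036, 77200, 103291, 55182, 32230]
After projecting period 2:
Births: 103291 × 0.242 = 24996
Band 2: 14036 × 0.965 = 13545
Band 3: 77200 × 0.949 = 73263
Band 4: 103291 × 0.954 = 98540
Band 5: 55182 × 0.964 + 32230 × 0.291 = 53195 + 9379 = 62574
Net migration: Band 3 − 150 → 73113; Band 4 − 150 → 98390
End of period: [24996, 13545, 73113, 98390, 62574]
Total: 293000 → 272618; change = -20382; percentage change = -7.0%

-7.0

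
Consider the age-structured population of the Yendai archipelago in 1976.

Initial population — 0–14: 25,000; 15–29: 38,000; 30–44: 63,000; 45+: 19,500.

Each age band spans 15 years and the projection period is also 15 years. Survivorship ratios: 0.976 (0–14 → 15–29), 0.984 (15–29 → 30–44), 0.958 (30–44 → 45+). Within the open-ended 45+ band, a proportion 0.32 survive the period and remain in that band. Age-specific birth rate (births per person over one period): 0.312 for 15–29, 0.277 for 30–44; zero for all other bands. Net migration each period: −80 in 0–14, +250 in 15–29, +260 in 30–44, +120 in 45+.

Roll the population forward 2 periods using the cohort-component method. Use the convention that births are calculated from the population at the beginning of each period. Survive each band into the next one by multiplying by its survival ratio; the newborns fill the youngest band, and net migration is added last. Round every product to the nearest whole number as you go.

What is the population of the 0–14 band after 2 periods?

18041

Let band 1 be 0–14 through band 4 = 45+.
After projecting period 1:
Births: 38000 * 0.312 = 11856 ; 63000 * 0.277 = 17451 → 29307
Band 2: 25000 * 0.976 = 24400
Band 3: 38000 * 0.984 = 37392
Band 4: 63000 * 0.958 + 19500 * 0.32 = 60354 + 6240 = 66594
Net migration: Band 1 − 80 → 29227; Band 2 + 250 → 24650; Band 3 + 260 → 37652; Band 4 + 120 → 66714
End of period: [29227, 24650, 37652, 66714]
After projecting period 2:
Births: 24650 * 0.312 = 7691 ; 37652 * 0.277 = 10430 → 18121
Band 2: 29227 * 0.976 = 28526
Band 3: 24650 * 0.984 = 24256
Band 4: 37652 * 0.958 + 66714 * 0.32 = 36071 + 21348 = 57419
Net migration: Band 1 − 80 → 18041; Band 2 + 250 → 28776; Band 3 + 260 → 24516; Band 4 + 120 → 57539
End of period: [18041, 28776, 24516, 57539]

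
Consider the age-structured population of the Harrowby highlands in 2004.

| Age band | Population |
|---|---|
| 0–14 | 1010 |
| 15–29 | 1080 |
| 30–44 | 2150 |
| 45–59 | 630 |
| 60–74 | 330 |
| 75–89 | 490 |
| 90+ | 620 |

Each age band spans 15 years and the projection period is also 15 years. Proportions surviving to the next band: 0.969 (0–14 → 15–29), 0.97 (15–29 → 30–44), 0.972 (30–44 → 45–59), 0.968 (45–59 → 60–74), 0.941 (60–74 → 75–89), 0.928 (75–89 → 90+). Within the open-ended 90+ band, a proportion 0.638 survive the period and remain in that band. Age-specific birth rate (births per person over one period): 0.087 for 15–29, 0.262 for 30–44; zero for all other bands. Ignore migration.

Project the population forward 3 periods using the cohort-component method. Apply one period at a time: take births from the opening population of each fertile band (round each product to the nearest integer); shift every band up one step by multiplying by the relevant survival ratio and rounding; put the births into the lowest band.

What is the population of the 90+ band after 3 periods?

1064

Numbering the groups 1..7 from youngest to oldest:
[period 1]
Births: 1080 * 0.087 = 94  |  2150 * 0.262 = 563 ⇒ total 657
Group 2: 1010 * 0.969 = 979
Group 3: 1080 * 0.97 = 1048
Group 4: 2150 * 0.972 = 2090
Group 5: 630 * 0.968 = 610
Group 6: 330 * 0.941 = 311
Group 7: 490 * 0.928 + 620 * 0.638 = 455 + 396 = 851
→ [657, 979, 1048, 2090, 610, 311, 851]
[period 2]
Births: 979 * 0.087 = 85  |  1048 * 0.262 = 275 ⇒ total 360
Group 2: 657 * 0.969 = 637
Group 3: 979 * 0.97 = 950
Group 4: 1048 * 0.972 = 1019
Group 5: 2090 * 0.968 = 2023
Group 6: 610 * 0.941 = 574
Group 7: 311 * 0.928 + 851 * 0.638 = 289 + 543 = 832
→ [360, 637, 950, 1019, 2023, 574, 832]
[period 3]
Births: 637 * 0.087 = 55  |  950 * 0.262 = 249 ⇒ total 304
Group 2: 360 * 0.969 = 349
Group 3: 637 * 0.97 = 618
Group 4: 950 * 0.972 = 923
Group 5: 1019 * 0.968 = 986
Group 6: 2023 * 0.941 = 1904
Group 7: 574 * 0.928 + 832 * 0.638 = 533 + 531 = 1064
→ [304, 349, 618, 923, 986, 1904, 1064]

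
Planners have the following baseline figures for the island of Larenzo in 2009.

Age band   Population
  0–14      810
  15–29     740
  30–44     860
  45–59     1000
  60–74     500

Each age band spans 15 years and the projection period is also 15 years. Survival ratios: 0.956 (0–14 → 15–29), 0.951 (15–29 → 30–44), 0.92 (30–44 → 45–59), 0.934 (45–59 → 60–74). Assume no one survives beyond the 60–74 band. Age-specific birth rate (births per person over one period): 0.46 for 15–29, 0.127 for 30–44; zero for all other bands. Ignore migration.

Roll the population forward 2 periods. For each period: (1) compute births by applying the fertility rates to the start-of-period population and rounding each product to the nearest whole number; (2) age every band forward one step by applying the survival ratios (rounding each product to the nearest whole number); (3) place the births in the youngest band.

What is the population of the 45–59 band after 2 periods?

— Period 1 —
Births: 740 × 0.46 = 340, 860 × 0.127 = 109 → 449
15–29: 810 × 0.956 = 774
30–44: 740 × 0.951 = 704
45–59: 860 × 0.92 = 791
60–74: 1000 × 0.934 = 934
End of period: [449, 774, 704, 791, 934]
— Period 2 —
Births: 774 × 0.46 = 356, 704 × 0.127 = 89 → 445
15–29: 449 × 0.956 = 429
30–44: 774 × 0.951 = 736
45–59: 704 × 0.92 = 648
60–74: 791 × 0.934 = 739
End of period: [445, 429, 736, 648, 739]

648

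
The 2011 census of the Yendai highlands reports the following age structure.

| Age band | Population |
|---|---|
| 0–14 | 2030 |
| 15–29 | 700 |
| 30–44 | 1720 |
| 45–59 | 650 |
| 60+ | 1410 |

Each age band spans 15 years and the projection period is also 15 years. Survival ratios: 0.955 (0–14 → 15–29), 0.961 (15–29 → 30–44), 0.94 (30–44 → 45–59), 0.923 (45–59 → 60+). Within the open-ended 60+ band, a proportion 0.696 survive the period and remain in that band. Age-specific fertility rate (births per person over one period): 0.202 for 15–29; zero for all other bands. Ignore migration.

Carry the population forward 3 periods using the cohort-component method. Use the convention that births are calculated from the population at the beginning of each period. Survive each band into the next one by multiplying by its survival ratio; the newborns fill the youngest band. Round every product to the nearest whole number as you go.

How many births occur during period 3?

[period 1]
Births: 700 × 0.202 = 141
15–29: 2030 × 0.955 = 1939
30–44: 700 × 0.961 = 673
45–59: 1720 × 0.94 = 1617
60+: 650 × 0.923 + 1410 × 0.696 = 600 + 981 = 1581
→ [141, 1939, 673, 1617, 1581]
[period 2]
Births: 1939 × 0.202 = 392
15–29: 141 × 0.955 = 135
30–44: 1939 × 0.961 = 1863
45–59: 673 × 0.94 = 633
60+: 1617 × 0.923 + 1581 × 0.696 = 1492 + 1100 = 2592
→ [392, 135, 1863, 633, 2592]
[period 3]
Births: 135 × 0.202 = 27
15–29: 392 × 0.955 = 374
30–44: 135 × 0.961 = 130
45–59: 1863 × 0.94 = 1751
60+: 633 × 0.923 + 2592 × 0.696 = 584 + 1804 = 2388
→ [27, 374, 130, 1751, 2388]

27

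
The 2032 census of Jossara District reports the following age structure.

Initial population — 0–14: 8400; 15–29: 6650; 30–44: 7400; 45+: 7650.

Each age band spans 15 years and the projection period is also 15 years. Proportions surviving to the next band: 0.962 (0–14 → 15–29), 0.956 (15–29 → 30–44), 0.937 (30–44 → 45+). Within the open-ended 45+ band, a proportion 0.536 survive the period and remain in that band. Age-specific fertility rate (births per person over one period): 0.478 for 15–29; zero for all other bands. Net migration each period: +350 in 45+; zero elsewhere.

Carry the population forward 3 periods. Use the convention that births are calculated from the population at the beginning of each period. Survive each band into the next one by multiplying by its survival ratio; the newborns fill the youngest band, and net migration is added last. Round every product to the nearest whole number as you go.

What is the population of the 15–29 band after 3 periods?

(Groups numbered youngest = 1 to oldest = 4.)
[period 1]
Births: 6650 × 0.478 = 3179
Group 2: 8400 × 0.962 = 8081
Group 3: 6650 × 0.956 = 6357
Group 4: 7400 × 0.937 + 7650 × 0.536 = 6934 + 4100 = 11034
Net migration: Group 4 + 350 → 11384
End of period: [3179, 8081, 6357, 11384]
[period 2]
Births: 8081 × 0.478 = 3863
Group 2: 3179 × 0.962 = 3058
Group 3: 8081 × 0.956 = 7725
Group 4: 6357 × 0.937 + 11384 × 0.536 = 5957 + 6102 = 12059
Net migration: Group 4 + 350 → 12409
End of period: [3863, 3058, 7725, 12409]
[period 3]
Births: 3058 × 0.478 = 1462
Group 2: 3863 × 0.962 = 3716
Group 3: 3058 × 0.956 = 2923
Group 4: 7725 × 0.937 + 12409 × 0.536 = 7238 + 6651 = 13889
Net migration: Group 4 + 350 → 14239
End of period: [1462, 3716, 2923, 14239]

3716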